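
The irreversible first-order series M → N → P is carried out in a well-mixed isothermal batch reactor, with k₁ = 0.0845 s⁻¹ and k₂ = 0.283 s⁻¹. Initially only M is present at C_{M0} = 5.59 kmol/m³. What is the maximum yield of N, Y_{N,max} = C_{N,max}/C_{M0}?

For a first-order series the maximum intermediate yield is C_{N,max}/C_{M0} = (k₁/k₂)^[k₂/(k₂−k₁)].
= (0.0845/0.283)^(0.283/(0.283−0.0845)) = (0.2986)^(1.426) = 0.1785.

0.178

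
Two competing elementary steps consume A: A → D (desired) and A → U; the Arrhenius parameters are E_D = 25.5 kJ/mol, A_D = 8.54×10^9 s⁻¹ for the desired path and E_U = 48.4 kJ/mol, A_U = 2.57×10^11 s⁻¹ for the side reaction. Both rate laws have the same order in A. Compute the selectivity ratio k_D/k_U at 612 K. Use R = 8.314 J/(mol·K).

2.99

With equal orders, S_{D/U} = k_D/k_U = (A_D/A_U)·exp[(E_U−E_D)/(RT)].
(E_U−E_D)/(RT) = (48.4−25.5)×10³/(8.314×612) = 22900/5088 = 4.501.
k_D/k_U = (8.54×10^9/2.57×10^11)·exp(4.501) = 0.03323 × 90.07 = 2.99.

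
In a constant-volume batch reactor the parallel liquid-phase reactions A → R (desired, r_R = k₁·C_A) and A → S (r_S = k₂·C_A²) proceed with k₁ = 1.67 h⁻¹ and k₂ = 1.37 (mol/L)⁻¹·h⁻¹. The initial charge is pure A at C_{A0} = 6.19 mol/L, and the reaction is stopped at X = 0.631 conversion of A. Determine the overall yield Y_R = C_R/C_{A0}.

C_A = C_{A0}(1−X) = 2.284 mol/L.
Along a PFR/batch, dC_R/dC_A = −r_R/(r_R+r_S) = −k₁/(k₁+k₂·C_A).
Integrating from C_{A0} to C_A: C_R = (1.67/1.37)·ln[(1.67+1.37·6.19)/(1.67+1.37·2.28)] = 1.219·ln(10.15/4.799) = 0.9131 mol/L.
Y_R = C_R/C_{A0} = 0.9131/6.19 = 0.148.

0.148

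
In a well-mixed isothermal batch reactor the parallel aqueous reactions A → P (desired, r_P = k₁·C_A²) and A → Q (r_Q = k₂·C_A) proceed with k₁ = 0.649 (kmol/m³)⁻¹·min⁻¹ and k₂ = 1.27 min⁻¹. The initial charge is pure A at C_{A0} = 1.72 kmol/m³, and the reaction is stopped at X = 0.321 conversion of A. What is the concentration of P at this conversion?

0.234 kmol/m³

C_A = C_{A0}(1−X) = 1.168 kmol/m³.
Along a PFR/batch, dC_Q/dC_A = −r_Q/(r_P+r_Q) = −k₂/(k₂+k₁·C_A).
Integrating from C_{A0} to C_A: C_Q = (1.27/0.649)·ln[(1.27+0.649·1.72)/(1.27+0.649·1.17)] = 1.957·ln(2.386/2.028) = 0.3184 kmol/m³.
Then C_P = (C_{A0}−C_A) − C_Q = 0.5521 − 0.3184 = 0.2337 kmol/m³.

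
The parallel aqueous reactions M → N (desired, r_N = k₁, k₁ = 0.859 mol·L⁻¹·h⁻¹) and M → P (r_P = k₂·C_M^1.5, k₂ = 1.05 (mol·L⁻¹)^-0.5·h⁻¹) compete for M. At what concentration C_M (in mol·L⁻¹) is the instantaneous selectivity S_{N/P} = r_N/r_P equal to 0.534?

1.33 mol·L⁻¹

S_{N/P} = (k₁/k₂)·C_M^-1.5 ⇒ C_M = (S·k₂/k₁)^(1/(-1.5)).
= (0.534×1.05/0.859)^(-0.6667) = (0.6527)^(-0.6667) = 1.33 mol·L⁻¹.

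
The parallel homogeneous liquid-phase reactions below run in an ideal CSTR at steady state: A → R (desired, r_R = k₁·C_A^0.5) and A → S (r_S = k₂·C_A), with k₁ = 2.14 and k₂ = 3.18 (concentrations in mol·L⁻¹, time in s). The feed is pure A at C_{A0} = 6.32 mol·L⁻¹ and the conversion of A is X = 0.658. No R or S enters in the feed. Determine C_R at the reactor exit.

1.31 mol·L⁻¹

Exit C_A = C_{A0}(1−X) = 6.32×0.342 = 2.161 mol·L⁻¹.
A CSTR operates uniformly at the exit composition, giving r_R = 3.146 and r_S = 6.873 (each k·C_A^n at C_A = 2.161).
Fraction of consumed A going to R: r_R/(r_R+r_S) = 0.3140.
C_R = 0.3140·C_{A0}·X = 0.3140×6.32×0.658 = 1.31 mol·L⁻¹.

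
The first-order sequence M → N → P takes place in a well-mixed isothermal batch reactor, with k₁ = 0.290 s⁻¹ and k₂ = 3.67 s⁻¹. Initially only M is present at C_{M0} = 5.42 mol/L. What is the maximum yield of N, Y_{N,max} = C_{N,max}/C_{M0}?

0.0636

At the optimum, C_{N,max}/C_{M0} = (k₁/k₂)^[k₂/(k₂−k₁)].
= (0.290/3.67)^(3.67/(3.67−0.290)) = (0.07902)^(1.086) = 0.06356.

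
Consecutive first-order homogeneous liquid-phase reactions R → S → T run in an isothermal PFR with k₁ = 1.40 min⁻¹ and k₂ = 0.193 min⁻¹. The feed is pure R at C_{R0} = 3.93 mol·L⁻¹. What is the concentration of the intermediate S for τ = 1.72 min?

For first-order series with pure R initially, C_S(τ) = k₁C_{R0}/(k₂−k₁)·(e^(−k₁τ) − e^(−k₂τ)).
e^(−k₁τ) = e^(−1.40×1.72) = e^(−2.408) = 0.09000; e^(−k₂τ) = e^(−0.3320) = 0.7175.
C_S = 1.40×3.93/(0.193−1.40) × (0.09000−0.7175) = (-4.558)×(-0.6275) = 2.860 mol·L⁻¹.

2.86 mol·L⁻¹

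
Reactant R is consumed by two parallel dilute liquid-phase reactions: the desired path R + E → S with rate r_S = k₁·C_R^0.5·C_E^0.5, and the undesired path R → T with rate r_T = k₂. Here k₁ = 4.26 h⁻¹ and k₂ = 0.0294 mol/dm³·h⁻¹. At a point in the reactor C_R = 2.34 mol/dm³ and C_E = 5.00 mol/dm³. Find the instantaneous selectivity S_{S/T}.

S_{S/T} = r_S/r_T = (k₁·C_R^0.5·C_E^0.5)/(k₂) = (k₁/k₂)·C_R^0.5·C_E^0.5.
= (4.26×2.340^0.5×5.000^0.5) / (0.0294) = 14.57/0.02940 = 496.

496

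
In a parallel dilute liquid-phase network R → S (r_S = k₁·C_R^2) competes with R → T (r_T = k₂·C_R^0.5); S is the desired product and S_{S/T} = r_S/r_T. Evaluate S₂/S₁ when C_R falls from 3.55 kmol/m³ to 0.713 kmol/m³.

S_{S/T} = (k₁/k₂)·C_R^1.5, so S₂/S₁ = (C_{R,2}/C_{R,1})^1.5.
= (0.713/3.55)^1.5 = (0.2008)^1.5 = 0.0900.

0.0900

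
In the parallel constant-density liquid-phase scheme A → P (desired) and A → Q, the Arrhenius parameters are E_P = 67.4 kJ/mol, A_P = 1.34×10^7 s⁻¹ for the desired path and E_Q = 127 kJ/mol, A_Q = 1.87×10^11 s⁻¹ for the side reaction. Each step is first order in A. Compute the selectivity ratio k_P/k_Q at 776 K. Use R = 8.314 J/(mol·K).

With equal orders, S_{P/Q} = k_P/k_Q = (A_P/A_Q)·exp[(E_Q−E_P)/(RT)].
(E_Q−E_P)/(RT) = (127−67.4)×10³/(8.314×776) = 59600/6452 = 9.238.
k_P/k_Q = (1.34×10^7/1.87×10^11)·exp(9.238) = 7.166×10^-5 × 10280 = 0.737.

0.737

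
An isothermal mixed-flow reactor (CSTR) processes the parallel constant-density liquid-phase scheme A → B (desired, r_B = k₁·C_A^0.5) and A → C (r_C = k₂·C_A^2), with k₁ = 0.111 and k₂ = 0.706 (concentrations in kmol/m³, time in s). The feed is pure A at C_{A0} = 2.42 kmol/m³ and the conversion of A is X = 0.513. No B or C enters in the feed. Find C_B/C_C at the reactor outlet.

Exit C_A = C_{A0}(1−X) = 2.42×0.487 = 1.179 kmol/m³.
Rates in a CSTR are evaluated at the outlet concentration: r_B = 0.111×1.179^0.5 = 0.1205, r_C = 0.706×1.179^2 = 0.9806.
Overall selectivity = C_B/C_C = r_Bτ/(r_Cτ) = r_B/r_C = 0.123.

0.123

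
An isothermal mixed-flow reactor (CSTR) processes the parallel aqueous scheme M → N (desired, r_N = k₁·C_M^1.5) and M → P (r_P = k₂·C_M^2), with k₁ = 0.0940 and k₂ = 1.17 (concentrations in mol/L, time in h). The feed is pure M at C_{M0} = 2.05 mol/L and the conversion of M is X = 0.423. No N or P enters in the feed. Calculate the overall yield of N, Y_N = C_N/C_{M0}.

Exit C_M = C_{M0}(1−X) = 2.05×0.577 = 1.183 mol/L.
A CSTR operates uniformly at the exit composition, giving r_N = 0.1209 and r_P = 1.637 (each k·C_M^n at C_M = 1.183).
Fraction of consumed M going to N: r_N/(r_N+r_P) = 0.06879.
C_N = 0.06879·C_{M0}·X = 0.06879×2.05×0.423 = 0.0597 mol/L; Y_N = C_N/C_{M0} = 0.0291.

0.0291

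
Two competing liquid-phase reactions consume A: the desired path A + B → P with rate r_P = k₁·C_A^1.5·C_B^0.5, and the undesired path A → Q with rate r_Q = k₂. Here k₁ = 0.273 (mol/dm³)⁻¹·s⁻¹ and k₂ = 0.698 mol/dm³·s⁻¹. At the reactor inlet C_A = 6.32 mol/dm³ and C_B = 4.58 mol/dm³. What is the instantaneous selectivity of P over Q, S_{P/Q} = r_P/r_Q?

S_{P/Q} = r_P/r_Q = (k₁·C_A^1.5·C_B^0.5)/(k₂) = (k₁/k₂)·C_A^1.5·C_B^0.5.
= (0.273×6.320^1.5×4.580^0.5) / (0.698) = 9.283/0.6980 = 13.3.
Since the desired path is higher order in A, keeping C_A high (PFR or concentrated feed) favours P.

13.3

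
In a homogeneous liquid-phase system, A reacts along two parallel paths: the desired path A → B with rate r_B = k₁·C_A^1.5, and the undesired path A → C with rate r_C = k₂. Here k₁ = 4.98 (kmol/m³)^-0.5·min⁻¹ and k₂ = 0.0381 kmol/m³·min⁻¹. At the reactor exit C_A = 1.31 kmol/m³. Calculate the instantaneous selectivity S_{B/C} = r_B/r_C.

S_{B/C} = r_B/r_C = (k₁·C_A^1.5)/(k₂) = (k₁/k₂)·C_A^1.5.
= (4.98×1.310^1.5) / (0.0381) = 7.467/0.03810 = 196.

196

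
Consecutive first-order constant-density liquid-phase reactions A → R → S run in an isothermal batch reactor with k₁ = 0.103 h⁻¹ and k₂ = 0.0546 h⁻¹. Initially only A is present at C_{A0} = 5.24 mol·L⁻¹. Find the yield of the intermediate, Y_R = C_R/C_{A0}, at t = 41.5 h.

For first-order series with pure A initially, C_R(t) = k₁C_{A0}/(k₂−k₁)·(e^(−k₁t) − e^(−k₂t)).
e^(−k₁t) = e^(−0.103×41.5) = e^(−4.274) = 0.01392; e^(−k₂t) = e^(−2.266) = 0.1037.
C_R = 0.103×5.24/(0.0546−0.103) × (0.01392−0.1037) = (-11.15)×(-0.08982) = 1.002 mol·L⁻¹.
Y_R = C_R/C_{A0} = 1.002/5.24 = 0.191.

0.191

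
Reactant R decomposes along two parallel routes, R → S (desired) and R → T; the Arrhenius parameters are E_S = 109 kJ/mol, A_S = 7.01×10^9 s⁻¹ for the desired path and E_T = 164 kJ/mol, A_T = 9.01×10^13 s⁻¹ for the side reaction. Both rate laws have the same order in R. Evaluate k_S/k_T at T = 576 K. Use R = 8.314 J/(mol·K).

7.57

With equal orders, S_{S/T} = k_S/k_T = (A_S/A_T)·exp[(E_T−E_S)/(RT)].
(E_T−E_S)/(RT) = (164−109)×10³/(8.314×576) = 55000/4789 = 11.48.
k_S/k_T = (7.01×10^9/9.01×10^13)·exp(11.48) = 7.780×10^-5 × 97244 = 7.57.
Since E_S < E_T, lowering the temperature improves selectivity toward S.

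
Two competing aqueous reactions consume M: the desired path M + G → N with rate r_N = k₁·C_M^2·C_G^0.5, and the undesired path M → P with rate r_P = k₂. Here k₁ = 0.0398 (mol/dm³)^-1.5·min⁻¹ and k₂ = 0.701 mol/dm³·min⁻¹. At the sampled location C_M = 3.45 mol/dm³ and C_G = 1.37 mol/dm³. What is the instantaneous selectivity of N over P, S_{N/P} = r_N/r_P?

S_{N/P} = r_N/r_P = (k₁·C_M^2·C_G^0.5)/(k₂) = (k₁/k₂)·C_M^2·C_G^0.5.
= (0.0398×3.450^2×1.370^0.5) / (0.701) = 0.5545/0.7010 = 0.791.
Since the desired path is higher order in M, keeping C_M high (PFR or concentrated feed) favours N.

0.791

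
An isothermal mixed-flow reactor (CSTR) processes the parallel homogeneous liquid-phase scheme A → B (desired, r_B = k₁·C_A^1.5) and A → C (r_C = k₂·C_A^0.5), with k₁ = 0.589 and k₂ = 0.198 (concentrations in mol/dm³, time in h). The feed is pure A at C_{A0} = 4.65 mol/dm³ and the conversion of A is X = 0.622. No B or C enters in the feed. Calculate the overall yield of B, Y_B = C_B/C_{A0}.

Exit C_A = C_{A0}(1−X) = 4.65×0.378 = 1.758 mol/dm³.
A CSTR operates uniformly at the exit composition, giving r_B = 1.373 and r_C = 0.2625 (each k·C_A^n at C_A = 1.758).
Fraction of consumed A going to B: r_B/(r_B+r_C) = 0.8395.
C_B = 0.8395·C_{A0}·X = 0.8395×4.65×0.622 = 2.43 mol/dm³; Y_B = C_B/C_{A0} = 0.522.

0.522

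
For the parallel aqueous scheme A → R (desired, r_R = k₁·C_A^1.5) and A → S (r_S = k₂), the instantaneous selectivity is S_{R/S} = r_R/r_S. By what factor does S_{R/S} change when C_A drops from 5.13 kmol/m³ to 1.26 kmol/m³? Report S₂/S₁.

0.122

S_{R/S} = (k₁/k₂)·C_A^1.5, so S₂/S₁ = (C_{A,2}/C_{A,1})^1.5.
= (1.26/5.13)^1.5 = (0.2456)^1.5 = 0.122.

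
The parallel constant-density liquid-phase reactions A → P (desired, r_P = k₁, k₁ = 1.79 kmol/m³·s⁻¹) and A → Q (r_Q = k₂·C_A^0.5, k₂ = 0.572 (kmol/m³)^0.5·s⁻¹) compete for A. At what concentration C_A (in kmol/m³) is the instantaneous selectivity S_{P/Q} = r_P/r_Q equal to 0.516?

36.8 kmol/m³

S_{P/Q} = (k₁/k₂)·C_A^-0.5 ⇒ C_A = (S·k₂/k₁)^(-2).
= (0.516×0.572/1.79)^(-2) = (0.1649)^(-2) = 36.8 kmol/m³.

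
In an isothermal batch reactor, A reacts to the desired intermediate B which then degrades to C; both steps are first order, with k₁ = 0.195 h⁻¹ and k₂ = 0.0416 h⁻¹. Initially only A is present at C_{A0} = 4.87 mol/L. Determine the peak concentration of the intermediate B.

3.20 mol/L

At the optimum, C_{B,max}/C_{A0} = (k₁/k₂)^[k₂/(k₂−k₁)].
= (0.195/0.0416)^(0.0416/(0.0416−0.195)) = (4.688)^(-0.2712) = 0.6577.
C_{B,max} = 0.6577×4.87 = 3.20 mol/L.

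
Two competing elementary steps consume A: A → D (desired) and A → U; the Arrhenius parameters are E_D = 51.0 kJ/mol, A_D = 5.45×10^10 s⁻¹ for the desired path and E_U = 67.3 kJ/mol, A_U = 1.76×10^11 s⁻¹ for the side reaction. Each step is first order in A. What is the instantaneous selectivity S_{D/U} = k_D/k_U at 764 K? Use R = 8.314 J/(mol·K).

4.03

k_D/k_U = (A_D/A_U)·exp[−(E_D−E_U)/(RT)] = (A_D/A_U)·exp[(E_U−E_D)/(RT)].
(E_U−E_D)/(RT) = (67.3−51.0)×10³/(8.314×764) = 16300/6352 = 2.566.
k_D/k_U = (5.45×10^10/1.76×10^11)·exp(2.566) = 0.3097 × 13.02 = 4.03.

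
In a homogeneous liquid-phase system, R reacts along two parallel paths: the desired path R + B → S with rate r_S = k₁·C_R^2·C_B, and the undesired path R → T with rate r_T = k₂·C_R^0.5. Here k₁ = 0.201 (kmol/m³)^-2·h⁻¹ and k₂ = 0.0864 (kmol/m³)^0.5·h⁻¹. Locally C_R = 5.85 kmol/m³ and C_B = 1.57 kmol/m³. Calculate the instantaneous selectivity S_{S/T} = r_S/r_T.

S_{S/T} = r_S/r_T = (k₁·C_R^2·C_B)/(k₂·C_R^0.5) = (k₁/k₂)·C_R^1.5·C_B.
= (0.201×5.850^2×1.570) / (0.0864×5.850^0.5) = 10.80/0.2090 = 51.7.
Since the desired path is higher order in R, keeping C_R high (PFR or concentrated feed) favours S.

51.7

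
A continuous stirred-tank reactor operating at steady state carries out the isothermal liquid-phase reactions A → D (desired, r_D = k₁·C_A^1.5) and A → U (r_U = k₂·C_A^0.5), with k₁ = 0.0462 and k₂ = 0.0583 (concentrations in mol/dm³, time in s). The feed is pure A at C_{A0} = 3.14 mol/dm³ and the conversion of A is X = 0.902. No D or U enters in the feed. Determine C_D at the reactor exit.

0.555 mol/dm³

Exit C_A = C_{A0}(1−X) = 3.14×0.0980 = 0.3077 mol/dm³.
A CSTR operates uniformly at the exit composition, giving r_D = 0.007886 and r_U = 0.03234 (each k·C_A^n at C_A = 0.3077).
Fraction of consumed A going to D: r_D/(r_D+r_U) = 0.1960.
C_D = 0.1960·C_{A0}·X = 0.1960×3.14×0.902 = 0.555 mol/dm³.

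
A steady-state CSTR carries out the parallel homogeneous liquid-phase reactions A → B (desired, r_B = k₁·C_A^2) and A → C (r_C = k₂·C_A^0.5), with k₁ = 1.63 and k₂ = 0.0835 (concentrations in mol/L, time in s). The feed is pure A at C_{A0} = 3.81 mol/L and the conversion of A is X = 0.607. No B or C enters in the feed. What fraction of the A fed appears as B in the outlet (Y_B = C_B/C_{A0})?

0.590

Exit C_A = C_{A0}(1−X) = 3.81×0.393 = 1.497 mol/L.
A CSTR operates uniformly at the exit composition, giving r_B = 3.654 and r_C = 0.1022 (each k·C_A^n at C_A = 1.497).
Fraction of consumed A going to B: r_B/(r_B+r_C) = 0.9728.
C_B = 0.9728·C_{A0}·X = 0.9728×3.81×0.607 = 2.25 mol/L; Y_B = C_B/C_{A0} = 0.590.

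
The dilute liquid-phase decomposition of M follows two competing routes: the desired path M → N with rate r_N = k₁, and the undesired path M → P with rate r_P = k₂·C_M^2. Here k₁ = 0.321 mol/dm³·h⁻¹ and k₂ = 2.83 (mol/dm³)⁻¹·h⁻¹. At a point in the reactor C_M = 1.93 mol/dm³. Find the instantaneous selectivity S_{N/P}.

0.0305

S_{N/P} = r_N/r_P = (k₁)/(k₂·C_M^2) = (k₁/k₂)·C_M^-2.
= (0.321) / (2.83×1.930^2) = 0.3210/10.54 = 0.0305.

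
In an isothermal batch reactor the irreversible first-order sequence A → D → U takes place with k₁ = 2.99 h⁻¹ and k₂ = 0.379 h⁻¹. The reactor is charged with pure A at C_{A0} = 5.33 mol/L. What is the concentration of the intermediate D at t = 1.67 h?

For first-order series with pure A initially, C_D(t) = k₁C_{A0}/(k₂−k₁)·(e^(−k₁t) − e^(−k₂t)).
e^(−k₁t) = e^(−2.99×1.67) = e^(−4.993) = 0.006783; e^(−k₂t) = e^(−0.6329) = 0.5310.
C_D = 2.99×5.33/(0.379−2.99) × (0.006783−0.5310) = (-6.104)×(-0.5243) = 3.200 mol/L.

3.20 mol/L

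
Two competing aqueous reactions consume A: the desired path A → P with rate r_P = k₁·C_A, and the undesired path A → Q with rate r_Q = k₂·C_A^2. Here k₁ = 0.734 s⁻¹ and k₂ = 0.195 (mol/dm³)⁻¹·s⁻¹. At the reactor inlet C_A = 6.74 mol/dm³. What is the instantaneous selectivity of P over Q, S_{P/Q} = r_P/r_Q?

0.558

S_{P/Q} = r_P/r_Q = (k₁·C_A)/(k₂·C_A^2) = (k₁/k₂)·C_A⁻¹.
= (0.734×6.740) / (0.195×6.740^2) = 4.947/8.858 = 0.558.
The undesired path is higher order in A, so low C_A (CSTR or dilute feed) favours P.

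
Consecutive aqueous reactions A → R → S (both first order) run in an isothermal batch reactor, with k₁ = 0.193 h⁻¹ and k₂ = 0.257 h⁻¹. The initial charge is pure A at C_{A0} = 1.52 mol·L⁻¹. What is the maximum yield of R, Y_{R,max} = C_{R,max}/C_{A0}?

At the optimum, C_{R,max}/C_{A0} = (k₁/k₂)^[k₂/(k₂−k₁)].
= (0.193/0.257)^(0.257/(0.257−0.193)) = (0.7510)^(4.016) = 0.3166.

0.317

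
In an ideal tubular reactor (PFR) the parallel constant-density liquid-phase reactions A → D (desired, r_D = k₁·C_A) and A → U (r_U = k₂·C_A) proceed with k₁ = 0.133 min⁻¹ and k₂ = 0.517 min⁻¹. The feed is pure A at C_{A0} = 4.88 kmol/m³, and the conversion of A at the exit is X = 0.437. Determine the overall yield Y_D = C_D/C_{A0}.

0.0894

C_A = C_{A0}(1−X) = 2.747 kmol/m³.
Both paths are first order in A, so the instantaneous fraction to D is constant: dC_D/d(−C_A) = k₁/(k₁+k₂) = 0.2046.
C_D = 0.2046·(C_{A0}−C_A) = 0.2046×2.133 = 0.436 kmol/m³.
Y_D = C_D/C_{A0} = 0.4364/4.88 = 0.0894.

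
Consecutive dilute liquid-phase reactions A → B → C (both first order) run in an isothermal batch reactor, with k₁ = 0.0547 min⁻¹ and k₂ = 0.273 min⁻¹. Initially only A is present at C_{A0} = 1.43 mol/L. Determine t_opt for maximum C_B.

7.36 min

Setting dC_B/dt = 0 gives t_opt = ln(k₂/k₁)/(k₂−k₁).
= ln(0.273/0.0547)/(0.273−0.0547) = ln(4.991)/0.2183 = 1.608/0.2183 = 7.36 min.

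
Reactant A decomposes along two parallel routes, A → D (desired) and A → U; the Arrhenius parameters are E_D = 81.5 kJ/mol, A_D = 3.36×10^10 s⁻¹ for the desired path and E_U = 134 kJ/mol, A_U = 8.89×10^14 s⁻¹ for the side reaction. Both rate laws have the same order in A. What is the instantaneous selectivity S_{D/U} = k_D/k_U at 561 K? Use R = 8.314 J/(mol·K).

k_D/k_U = (A_D/A_U)·exp[−(E_D−E_U)/(RT)] = (A_D/A_U)·exp[(E_U−E_D)/(RT)].
(E_U−E_D)/(RT) = (134−81.5)×10³/(8.314×561) = 52500/4664 = 11.26.
k_D/k_U = (3.36×10^10/8.89×10^14)·exp(11.26) = 3.780×10^-5 × 77347 = 2.92.
Since E_D < E_U, lowering the temperature improves selectivity toward D.

2.92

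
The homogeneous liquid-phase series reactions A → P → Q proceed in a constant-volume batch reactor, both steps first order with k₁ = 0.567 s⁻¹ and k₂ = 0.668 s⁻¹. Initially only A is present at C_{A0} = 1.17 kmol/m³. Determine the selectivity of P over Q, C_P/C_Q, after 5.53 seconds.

0.123

Solving the coupled first-order balances gives C_P(t) = [k₁/(k₂−k₁)]·C_{A0}·(e^(−k₁t) − e^(−k₂t)).
e^(−k₁t) = e^(−0.567×5.53) = e^(−3.136) = 0.04348; e^(−k₂t) = e^(−3.694) = 0.02487.
C_P = 0.567×1.17/(0.668−0.567) × (0.04348−0.02487) = 6.568×0.01861 = 0.1222 kmol/m³.
C_A = C_{A0}e^(−k₁t) = 0.05087 kmol/m³, so C_Q = C_{A0}−C_A−C_P = 0.9969 kmol/m³; C_P/C_Q = 0.123.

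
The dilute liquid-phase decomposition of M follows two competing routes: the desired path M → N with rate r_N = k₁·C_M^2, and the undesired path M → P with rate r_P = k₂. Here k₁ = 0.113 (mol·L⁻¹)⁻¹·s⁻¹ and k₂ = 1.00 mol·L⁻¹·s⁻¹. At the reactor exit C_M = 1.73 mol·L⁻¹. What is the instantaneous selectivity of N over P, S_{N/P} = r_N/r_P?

S_{N/P} = r_N/r_P = (k₁·C_M^2)/(k₂) = (k₁/k₂)·C_M^2.
= (0.113×1.730^2) / (1.00) = 0.3382/1.000 = 0.338.

0.338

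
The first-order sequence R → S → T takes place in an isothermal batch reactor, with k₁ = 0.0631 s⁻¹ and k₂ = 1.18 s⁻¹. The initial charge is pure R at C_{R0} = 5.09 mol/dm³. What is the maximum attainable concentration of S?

0.231 mol/dm³

For a first-order series the maximum intermediate yield is C_{S,max}/C_{R0} = (k₁/k₂)^[k₂/(k₂−k₁)].
= (0.0631/1.18)^(1.18/(1.18−0.0631)) = (0.05347)^(1.056) = 0.04532.
C_{S,max} = 0.04532×5.09 = 0.231 mol/dm³.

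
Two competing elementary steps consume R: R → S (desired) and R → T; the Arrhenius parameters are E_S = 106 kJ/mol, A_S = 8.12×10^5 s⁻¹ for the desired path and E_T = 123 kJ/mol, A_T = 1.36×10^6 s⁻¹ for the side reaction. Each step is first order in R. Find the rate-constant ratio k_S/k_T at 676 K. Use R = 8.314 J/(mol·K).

12.3

k_S/k_T = (A_S/A_T)·exp[−(E_S−E_T)/(RT)] = (A_S/A_T)·exp[(E_T−E_S)/(RT)].
(E_T−E_S)/(RT) = (123−106)×10³/(8.314×676) = 17000/5620 = 3.025.
k_S/k_T = (8.12×10^5/1.36×10^6)·exp(3.025) = 0.5971 × 20.59 = 12.3.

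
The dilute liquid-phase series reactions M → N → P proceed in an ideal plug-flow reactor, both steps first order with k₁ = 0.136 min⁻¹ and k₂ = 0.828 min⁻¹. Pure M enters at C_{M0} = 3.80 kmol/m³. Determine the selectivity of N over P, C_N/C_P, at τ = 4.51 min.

0.285

The intermediate concentration in a first-order A→B→C sequence is C_N = k₁C_{M0}(e^(−k₁τ) − e^(−k₂τ))/(k₂−k₁).
e^(−k₁τ) = e^(−0.136×4.51) = e^(−0.6134) = 0.5415; e^(−k₂τ) = e^(−3.734) = 0.02389.
C_N = 0.136×3.80/(0.828−0.136) × (0.5415−0.02389) = 0.7468×0.5176 = 0.3866 kmol/m³.
C_M = C_{M0}e^(−k₁τ) = 2.058 kmol/m³, so C_P = C_{M0}−C_M−C_N = 1.356 kmol/m³; C_N/C_P = 0.285.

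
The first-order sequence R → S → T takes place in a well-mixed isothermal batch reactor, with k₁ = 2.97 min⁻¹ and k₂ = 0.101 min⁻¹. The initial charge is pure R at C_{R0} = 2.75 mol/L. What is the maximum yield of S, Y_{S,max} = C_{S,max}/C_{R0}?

0.888

Evaluating C_S at t_opt = ln(k₂/k₁)/(k₂−k₁) gives C_{S,max}/C_{R0} = (k₁/k₂)^[k₂/(k₂−k₁)].
= (2.97/0.101)^(0.101/(0.101−2.97)) = (29.41)^(-0.03520) = 0.8878.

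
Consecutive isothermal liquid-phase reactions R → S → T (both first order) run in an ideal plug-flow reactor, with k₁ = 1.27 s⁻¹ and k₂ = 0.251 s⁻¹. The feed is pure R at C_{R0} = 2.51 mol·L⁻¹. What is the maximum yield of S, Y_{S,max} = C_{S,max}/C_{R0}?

0.671

For a first-order series the maximum intermediate yield is C_{S,max}/C_{R0} = (k₁/k₂)^[k₂/(k₂−k₁)].
= (1.27/0.251)^(0.251/(0.251−1.27)) = (5.060)^(-0.2463) = 0.6707.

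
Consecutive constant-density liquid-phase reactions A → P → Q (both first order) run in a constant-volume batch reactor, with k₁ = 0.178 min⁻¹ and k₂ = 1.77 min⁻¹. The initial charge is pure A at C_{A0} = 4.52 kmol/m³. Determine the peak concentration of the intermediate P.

For a first-order series the maximum intermediate yield is C_{P,max}/C_{A0} = (k₁/k₂)^[k₂/(k₂−k₁)].
= (0.178/1.77)^(1.77/(1.77−0.178)) = (0.1006)^(1.112) = 0.07779.
C_{P,max} = 0.07779×4.52 = 0.352 kmol/m³.

0.352 kmol/m³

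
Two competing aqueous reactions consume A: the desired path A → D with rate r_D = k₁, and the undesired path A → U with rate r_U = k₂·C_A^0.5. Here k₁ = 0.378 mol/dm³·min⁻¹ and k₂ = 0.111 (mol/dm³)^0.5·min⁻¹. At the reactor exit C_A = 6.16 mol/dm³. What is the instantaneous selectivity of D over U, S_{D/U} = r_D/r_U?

S_{D/U} = r_D/r_U = (k₁)/(k₂·C_A^0.5) = (k₁/k₂)·C_A^-0.5.
= (0.378) / (0.111×6.160^0.5) = 0.3780/0.2755 = 1.37.

1.37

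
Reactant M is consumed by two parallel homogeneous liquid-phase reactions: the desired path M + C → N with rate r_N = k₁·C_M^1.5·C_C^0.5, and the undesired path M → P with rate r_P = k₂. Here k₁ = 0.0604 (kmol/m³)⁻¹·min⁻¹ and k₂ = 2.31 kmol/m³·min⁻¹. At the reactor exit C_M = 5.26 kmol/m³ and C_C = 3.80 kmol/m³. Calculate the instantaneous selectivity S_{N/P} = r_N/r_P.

S_{N/P} = r_N/r_P = (k₁·C_M^1.5·C_C^0.5)/(k₂) = (k₁/k₂)·C_M^1.5·C_C^0.5.
= (0.0604×5.260^1.5×3.800^0.5) / (2.31) = 1.420/2.310 = 0.615.

0.615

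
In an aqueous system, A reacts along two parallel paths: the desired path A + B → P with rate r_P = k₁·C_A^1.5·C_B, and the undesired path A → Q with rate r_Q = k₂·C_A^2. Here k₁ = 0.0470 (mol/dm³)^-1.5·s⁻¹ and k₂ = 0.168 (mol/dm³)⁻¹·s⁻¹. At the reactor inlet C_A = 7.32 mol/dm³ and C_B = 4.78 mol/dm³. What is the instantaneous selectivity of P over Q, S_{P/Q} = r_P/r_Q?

S_{P/Q} = r_P/r_Q = (k₁·C_A^1.5·C_B)/(k₂·C_A^2) = (k₁/k₂)·C_A^-0.5·C_B.
= (0.0470×7.320^1.5×4.780) / (0.168×7.320^2) = 4.449/9.002 = 0.494.

0.494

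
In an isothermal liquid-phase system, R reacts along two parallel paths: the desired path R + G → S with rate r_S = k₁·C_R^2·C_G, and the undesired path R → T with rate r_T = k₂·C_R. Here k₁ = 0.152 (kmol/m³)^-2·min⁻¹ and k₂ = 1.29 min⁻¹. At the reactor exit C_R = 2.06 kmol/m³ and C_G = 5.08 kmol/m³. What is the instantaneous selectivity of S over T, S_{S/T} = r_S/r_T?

S_{S/T} = r_S/r_T = (k₁·C_R^2·C_G)/(k₂·C_R) = (k₁/k₂)·C_R·C_G.
= (0.152×2.060^2×5.080) / (1.29×2.060) = 3.277/2.657 = 1.23.

1.23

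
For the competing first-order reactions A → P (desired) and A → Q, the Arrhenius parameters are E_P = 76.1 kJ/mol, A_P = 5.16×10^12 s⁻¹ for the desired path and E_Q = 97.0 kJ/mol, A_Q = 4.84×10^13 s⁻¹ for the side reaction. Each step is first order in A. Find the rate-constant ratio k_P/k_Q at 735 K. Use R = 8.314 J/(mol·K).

3.26

Since both paths have the same order in A, the concentration cancels and S_{P/Q} = k_P/k_Q = (A_P/A_Q)·exp[(E_Q−E_P)/(RT)].
(E_Q−E_P)/(RT) = (97.0−76.1)×10³/(8.314×735) = 20900/6111 = 3.420.
k_P/k_Q = (5.16×10^12/4.84×10^13)·exp(3.420) = 0.1066 × 30.57 = 3.26.
Since E_P < E_Q, lowering the temperature improves selectivity toward P.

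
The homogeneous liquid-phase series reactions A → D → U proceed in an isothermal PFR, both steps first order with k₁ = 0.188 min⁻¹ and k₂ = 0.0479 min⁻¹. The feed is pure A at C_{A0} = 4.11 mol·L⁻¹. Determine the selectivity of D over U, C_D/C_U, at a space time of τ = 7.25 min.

4.34

The intermediate concentration in a first-order A→B→C sequence is C_D = k₁C_{A0}(e^(−k₁τ) − e^(−k₂τ))/(k₂−k₁).
e^(−k₁τ) = e^(−0.188×7.25) = e^(−1.363) = 0.2559; e^(−k₂τ) = e^(−0.3473) = 0.7066.
C_D = 0.188×4.11/(0.0479−0.188) × (0.2559−0.7066) = (-5.515)×(-0.4507) = 2.486 mol·L⁻¹.
C_A = C_{A0}e^(−k₁τ) = 1.052 mol·L⁻¹, so C_U = C_{A0}−C_A−C_D = 0.5725 mol·L⁻¹; C_D/C_U = 4.34.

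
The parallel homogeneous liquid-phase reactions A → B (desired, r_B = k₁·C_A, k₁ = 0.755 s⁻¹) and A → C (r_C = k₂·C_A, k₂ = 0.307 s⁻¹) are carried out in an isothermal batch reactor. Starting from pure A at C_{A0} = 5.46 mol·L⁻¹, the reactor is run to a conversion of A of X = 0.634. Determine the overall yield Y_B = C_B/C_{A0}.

C_A = C_{A0}(1−X) = 1.998 mol·L⁻¹.
Both paths are first order in A, so the instantaneous fraction to B is constant: dC_B/d(−C_A) = k₁/(k₁+k₂) = 0.7109.
C_B = 0.7109·(C_{A0}−C_A) = 0.7109×3.462 = 2.46 mol·L⁻¹.
Y_B = C_B/C_{A0} = 2.461/5.46 = 0.451.

0.451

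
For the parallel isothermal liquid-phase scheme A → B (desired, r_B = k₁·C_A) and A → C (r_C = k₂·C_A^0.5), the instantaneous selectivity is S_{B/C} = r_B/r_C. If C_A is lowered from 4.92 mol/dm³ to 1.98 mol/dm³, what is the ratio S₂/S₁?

0.634

S_{B/C} = (k₁/k₂)·C_A^0.5, so S₂/S₁ = (C_{A,2}/C_{A,1})^0.5.
= (1.98/4.92)^0.5 = (0.4024)^0.5 = 0.634.
Selectivity toward B falls as C_A falls — high-concentration operation is favoured.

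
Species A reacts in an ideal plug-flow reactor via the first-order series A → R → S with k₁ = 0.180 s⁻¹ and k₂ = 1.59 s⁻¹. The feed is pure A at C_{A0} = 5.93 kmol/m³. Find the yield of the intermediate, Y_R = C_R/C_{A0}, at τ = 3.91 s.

0.0629

For first-order series with pure A initially, C_R(τ) = k₁C_{A0}/(k₂−k₁)·(e^(−k₁τ) − e^(−k₂τ)).
e^(−k₁τ) = e^(−0.180×3.91) = e^(−0.7038) = 0.4947; e^(−k₂τ) = e^(−6.217) = 0.001995.
C_R = 0.180×5.93/(1.59−0.180) × (0.4947−0.001995) = 0.7570×0.4927 = 0.3730 kmol/m³.
Y_R = C_R/C_{A0} = 0.3730/5.93 = 0.0629.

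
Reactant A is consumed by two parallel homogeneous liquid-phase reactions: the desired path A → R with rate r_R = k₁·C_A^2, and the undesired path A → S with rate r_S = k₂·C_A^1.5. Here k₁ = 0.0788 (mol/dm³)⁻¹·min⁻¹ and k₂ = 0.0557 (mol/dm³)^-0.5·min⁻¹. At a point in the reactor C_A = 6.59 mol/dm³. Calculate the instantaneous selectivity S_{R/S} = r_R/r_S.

S_{R/S} = r_R/r_S = (k₁·C_A^2)/(k₂·C_A^1.5) = (k₁/k₂)·C_A^0.5.
= (0.0788×6.590^2) / (0.0557×6.590^1.5) = 3.422/0.9423 = 3.63.

3.63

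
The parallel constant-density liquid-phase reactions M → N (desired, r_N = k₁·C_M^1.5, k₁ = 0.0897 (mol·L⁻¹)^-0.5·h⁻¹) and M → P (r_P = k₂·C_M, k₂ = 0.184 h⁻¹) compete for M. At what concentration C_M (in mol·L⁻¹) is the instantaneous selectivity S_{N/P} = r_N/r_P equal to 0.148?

S_{N/P} = (k₁/k₂)·C_M^0.5 ⇒ C_M = (S·k₂/k₁)^(2).
= (0.148×0.184/0.0897)^(2) = (0.3036)^(2) = 0.0922 mol·L⁻¹.

0.0922 mol·L⁻¹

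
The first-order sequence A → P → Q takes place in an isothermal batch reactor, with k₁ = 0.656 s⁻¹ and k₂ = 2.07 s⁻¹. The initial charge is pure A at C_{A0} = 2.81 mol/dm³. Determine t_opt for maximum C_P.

0.813 s

The intermediate peaks when r₁ = r₂, i.e. k₁e^(−k₁t) = k₂e^(−k₂t), giving t_opt = ln(k₂/k₁)/(k₂−k₁).
= ln(2.07/0.656)/(2.07−0.656) = ln(3.155)/1.414 = 1.149/1.414 = 0.813 s.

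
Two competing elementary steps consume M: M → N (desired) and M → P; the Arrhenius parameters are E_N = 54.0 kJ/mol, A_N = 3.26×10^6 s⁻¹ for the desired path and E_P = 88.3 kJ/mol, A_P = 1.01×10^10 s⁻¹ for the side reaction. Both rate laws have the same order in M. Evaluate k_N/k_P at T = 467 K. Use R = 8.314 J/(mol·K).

2.22

With equal orders, S_{N/P} = k_N/k_P = (A_N/A_P)·exp[(E_P−E_N)/(RT)].
(E_P−E_N)/(RT) = (88.3−54.0)×10³/(8.314×467) = 34300/3883 = 8.834.
k_N/k_P = (3.26×10^6/1.01×10^10)·exp(8.834) = 3.228×10^-4 × 6865 = 2.22.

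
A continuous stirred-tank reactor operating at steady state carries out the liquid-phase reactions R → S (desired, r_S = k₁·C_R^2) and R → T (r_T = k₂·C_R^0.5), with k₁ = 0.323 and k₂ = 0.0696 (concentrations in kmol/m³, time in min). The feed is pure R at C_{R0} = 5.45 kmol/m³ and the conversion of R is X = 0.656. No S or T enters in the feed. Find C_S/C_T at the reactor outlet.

Exit C_R = C_{R0}(1−X) = 5.45×0.344 = 1.875 kmol/m³.
In a CSTR the entire volume is at exit conditions, so r_S = 0.323×1.875^2 = 1.135 and r_T = 0.0696×1.875^0.5 = 0.09530.
Overall selectivity = C_S/C_T = r_Sτ/(r_Tτ) = r_S/r_T = 11.9.

11.9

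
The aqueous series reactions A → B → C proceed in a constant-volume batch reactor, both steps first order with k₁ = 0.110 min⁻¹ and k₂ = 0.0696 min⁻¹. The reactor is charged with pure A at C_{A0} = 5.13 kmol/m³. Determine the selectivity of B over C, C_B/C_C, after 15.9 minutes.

For first-order series with pure A initially, C_B(t) = k₁C_{A0}/(k₂−k₁)·(e^(−k₁t) − e^(−k₂t)).
e^(−k₁t) = e^(−0.110×15.9) = e^(−1.749) = 0.1739; e^(−k₂t) = e^(−1.107) = 0.3307.
C_B = 0.110×5.13/(0.0696−0.110) × (0.1739−0.3307) = (-13.97)×(-0.1567) = 2.189 kmol/m³.
C_A = C_{A0}e^(−k₁t) = 0.8924 kmol/m³, so C_C = C_{A0}−C_A−C_B = 2.049 kmol/m³; C_B/C_C = 1.07.

1.07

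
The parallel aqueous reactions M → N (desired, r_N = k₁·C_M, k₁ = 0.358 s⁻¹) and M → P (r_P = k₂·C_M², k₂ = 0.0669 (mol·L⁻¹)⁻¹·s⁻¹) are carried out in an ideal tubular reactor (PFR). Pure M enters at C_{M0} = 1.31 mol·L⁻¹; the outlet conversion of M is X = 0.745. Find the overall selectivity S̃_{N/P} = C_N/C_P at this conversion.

6.61

C_M = C_{M0}(1−X) = 0.3341 mol·L⁻¹.
Along a PFR/batch, dC_N/dC_M = −r_N/(r_N+r_P) = −k₁/(k₁+k₂·C_M).
Integrating from C_{M0} to C_M: C_N = (0.358/0.0669)·ln[(0.358+0.0669·1.31)/(0.358+0.0669·0.334)] = 5.351·ln(0.4456/0.3803) = 0.8478 mol·L⁻¹.
C_P = (C_{M0}−C_M)−C_N = 0.1282 mol·L⁻¹; S̃_{N/P} = 0.8478/0.1282 = 6.61.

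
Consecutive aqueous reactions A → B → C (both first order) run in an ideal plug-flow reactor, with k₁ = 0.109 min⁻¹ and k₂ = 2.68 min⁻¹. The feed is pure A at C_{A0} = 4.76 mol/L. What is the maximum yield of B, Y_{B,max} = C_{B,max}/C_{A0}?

0.0355

Evaluating C_B at τ_opt = ln(k₂/k₁)/(k₂−k₁) gives C_{B,max}/C_{A0} = (k₁/k₂)^[k₂/(k₂−k₁)].
= (0.109/2.68)^(2.68/(2.68−0.109)) = (0.04067)^(1.042) = 0.03551.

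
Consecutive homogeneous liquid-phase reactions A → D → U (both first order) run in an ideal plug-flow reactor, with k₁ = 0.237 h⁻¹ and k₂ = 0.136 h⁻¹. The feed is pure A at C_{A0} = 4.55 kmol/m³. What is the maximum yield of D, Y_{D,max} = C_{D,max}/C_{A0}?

0.473

At the optimum, C_{D,max}/C_{A0} = (k₁/k₂)^[k₂/(k₂−k₁)].
= (0.237/0.136)^(0.136/(0.136−0.237)) = (1.743)^(-1.347) = 0.4734.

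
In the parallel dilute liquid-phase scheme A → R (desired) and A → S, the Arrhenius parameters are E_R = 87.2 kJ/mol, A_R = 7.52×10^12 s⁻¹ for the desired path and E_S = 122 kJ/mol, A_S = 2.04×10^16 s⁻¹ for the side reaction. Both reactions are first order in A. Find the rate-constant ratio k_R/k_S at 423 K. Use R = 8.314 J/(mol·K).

7.31

Since both paths have the same order in A, the concentration cancels and S_{R/S} = k_R/k_S = (A_R/A_S)·exp[(E_S−E_R)/(RT)].
(E_S−E_R)/(RT) = (122−87.2)×10³/(8.314×423) = 34800/3517 = 9.895.
k_R/k_S = (7.52×10^12/2.04×10^16)·exp(9.895) = 3.686×10^-4 × 19837 = 7.31.
Since E_R < E_S, lowering the temperature improves selectivity toward R.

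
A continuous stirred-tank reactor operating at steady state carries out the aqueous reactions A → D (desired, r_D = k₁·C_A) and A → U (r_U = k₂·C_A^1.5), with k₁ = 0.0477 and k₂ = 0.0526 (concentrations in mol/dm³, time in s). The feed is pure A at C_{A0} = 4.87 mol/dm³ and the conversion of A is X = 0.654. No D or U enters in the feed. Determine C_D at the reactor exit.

Exit C_A = C_{A0}(1−X) = 4.87×0.346 = 1.685 mol/dm³.
A CSTR operates uniformly at the exit composition, giving r_D = 0.08038 and r_U = 0.1151 (each k·C_A^n at C_A = 1.685).
Fraction of consumed A going to D: r_D/(r_D+r_U) = 0.4113.
C_D = 0.4113·C_{A0}·X = 0.4113×4.87×0.654 = 1.31 mol/dm³.

1.31 mol/dm³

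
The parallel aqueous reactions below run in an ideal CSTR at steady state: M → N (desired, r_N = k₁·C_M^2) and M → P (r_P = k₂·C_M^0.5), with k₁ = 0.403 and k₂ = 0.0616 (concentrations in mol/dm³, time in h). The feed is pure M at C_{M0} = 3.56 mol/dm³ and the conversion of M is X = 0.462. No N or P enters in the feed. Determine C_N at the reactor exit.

Exit C_M = C_{M0}(1−X) = 3.56×0.538 = 1.915 mol/dm³.
A CSTR operates uniformly at the exit composition, giving r_N = 1.478 and r_P = 0.08525 (each k·C_M^n at C_M = 1.915).
Fraction of consumed M going to N: r_N/(r_N+r_P) = 0.9455.
C_N = 0.9455·C_{M0}·X = 0.9455×3.56×0.462 = 1.56 mol/dm³.

1.56 mol/dm³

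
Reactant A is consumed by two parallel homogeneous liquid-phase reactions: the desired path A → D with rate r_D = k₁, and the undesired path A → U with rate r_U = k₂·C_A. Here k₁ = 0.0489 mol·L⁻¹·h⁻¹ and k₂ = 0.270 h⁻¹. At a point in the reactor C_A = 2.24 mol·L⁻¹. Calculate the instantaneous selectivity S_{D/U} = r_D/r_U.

S_{D/U} = r_D/r_U = (k₁)/(k₂·C_A) = (k₁/k₂)·C_A⁻¹.
= (0.0489) / (0.270×2.240) = 0.04890/0.6048 = 0.0809.
The undesired path is higher order in A, so low C_A (CSTR or dilute feed) favours D.

0.0809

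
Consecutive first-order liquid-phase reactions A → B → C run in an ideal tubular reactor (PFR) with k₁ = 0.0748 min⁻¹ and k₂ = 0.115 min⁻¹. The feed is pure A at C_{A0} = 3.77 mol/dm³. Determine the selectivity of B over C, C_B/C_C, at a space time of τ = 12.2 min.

The intermediate concentration in a first-order A→B→C sequence is C_B = k₁C_{A0}(e^(−k₁τ) − e^(−k₂τ))/(k₂−k₁).
e^(−k₁τ) = e^(−0.0748×12.2) = e^(−0.9126) = 0.4015; e^(−k₂τ) = e^(−1.403) = 0.2459.
C_B = 0.0748×3.77/(0.115−0.0748) × (0.4015−0.2459) = 7.015×0.1556 = 1.092 mol/dm³.
C_A = C_{A0}e^(−k₁τ) = 1.514 mol/dm³, so C_C = C_{A0}−C_A−C_B = 1.165 mol/dm³; C_B/C_C = 0.937.

0.937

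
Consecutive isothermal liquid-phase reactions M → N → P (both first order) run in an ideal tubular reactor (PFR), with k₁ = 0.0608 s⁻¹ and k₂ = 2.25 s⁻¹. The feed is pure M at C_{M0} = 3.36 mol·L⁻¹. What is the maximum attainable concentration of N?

0.0821 mol·L⁻¹

For a first-order series the maximum intermediate yield is C_{N,max}/C_{M0} = (k₁/k₂)^[k₂/(k₂−k₁)].
= (0.0608/2.25)^(2.25/(2.25−0.0608)) = (0.02702)^(1.028) = 0.02444.
C_{N,max} = 0.02444×3.36 = 0.0821 mol·L⁻¹.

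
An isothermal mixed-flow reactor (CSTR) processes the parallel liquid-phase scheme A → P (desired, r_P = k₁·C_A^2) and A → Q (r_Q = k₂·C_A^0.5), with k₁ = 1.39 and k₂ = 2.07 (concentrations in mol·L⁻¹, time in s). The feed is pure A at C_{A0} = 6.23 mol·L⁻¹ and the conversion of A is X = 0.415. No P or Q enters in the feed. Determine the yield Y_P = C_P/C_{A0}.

0.342

Exit C_A = C_{A0}(1−X) = 6.23×0.585 = 3.645 mol·L⁻¹.
In a CSTR the entire volume is at exit conditions, so r_P = 1.39×3.645^2 = 18.46 and r_Q = 2.07×3.645^0.5 = 3.952.
Fraction of consumed A going to P: r_P/(r_P+r_Q) = 0.8237.
C_P = 0.8237·C_{A0}·X = 0.8237×6.23×0.415 = 2.13 mol·L⁻¹; Y_P = C_P/C_{A0} = 0.342.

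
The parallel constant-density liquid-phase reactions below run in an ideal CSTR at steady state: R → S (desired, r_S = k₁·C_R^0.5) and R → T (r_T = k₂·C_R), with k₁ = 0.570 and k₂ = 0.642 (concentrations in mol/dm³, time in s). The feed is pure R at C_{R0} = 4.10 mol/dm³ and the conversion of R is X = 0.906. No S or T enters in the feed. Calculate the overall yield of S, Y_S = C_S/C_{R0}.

0.533

Exit C_R = C_{R0}(1−X) = 4.10×0.0940 = 0.3854 mol/dm³.
In a CSTR the entire volume is at exit conditions, so r_S = 0.570×0.3854^0.5 = 0.3539 and r_T = 0.642×0.3854 = 0.2474.
Fraction of consumed R going to S: r_S/(r_S+r_T) = 0.5885.
C_S = 0.5885·C_{R0}·X = 0.5885×4.10×0.906 = 2.19 mol/dm³; Y_S = C_S/C_{R0} = 0.533.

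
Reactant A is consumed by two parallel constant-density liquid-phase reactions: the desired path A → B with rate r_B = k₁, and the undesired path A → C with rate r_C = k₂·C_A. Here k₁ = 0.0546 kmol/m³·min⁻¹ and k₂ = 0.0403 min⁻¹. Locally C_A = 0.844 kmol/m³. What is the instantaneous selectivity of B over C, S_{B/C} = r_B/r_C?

1.61

S_{B/C} = r_B/r_C = (k₁)/(k₂·C_A) = (k₁/k₂)·C_A⁻¹.
= (0.0546) / (0.0403×0.8440) = 0.05460/0.03401 = 1.61.
The undesired path is higher order in A, so low C_A (CSTR or dilute feed) favours B.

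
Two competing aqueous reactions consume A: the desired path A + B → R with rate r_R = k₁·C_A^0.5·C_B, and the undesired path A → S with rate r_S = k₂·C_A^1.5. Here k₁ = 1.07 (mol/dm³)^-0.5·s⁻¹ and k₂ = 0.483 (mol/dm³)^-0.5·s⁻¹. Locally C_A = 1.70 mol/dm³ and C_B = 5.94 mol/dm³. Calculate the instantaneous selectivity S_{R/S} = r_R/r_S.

7.74

S_{R/S} = r_R/r_S = (k₁·C_A^0.5·C_B)/(k₂·C_A^1.5) = (k₁/k₂)·C_A⁻¹·C_B.
= (1.07×1.700^0.5×5.940) / (0.483×1.700^1.5) = 8.287/1.071 = 7.74.
The undesired path is higher order in A, so low C_A (CSTR or dilute feed) favours R.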